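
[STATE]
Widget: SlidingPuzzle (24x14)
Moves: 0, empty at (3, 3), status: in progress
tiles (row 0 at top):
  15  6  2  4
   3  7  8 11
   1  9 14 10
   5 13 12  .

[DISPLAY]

┌────┬────┬────┬────┐   
│ 15 │  6 │  2 │  4 │   
├────┼────┼────┼────┤   
│  3 │  7 │  8 │ 11 │   
├────┼────┼────┼────┤   
│  1 │  9 │ 14 │ 10 │   
├────┼────┼────┼────┤   
│  5 │ 13 │ 12 │    │   
└────┴────┴────┴────┘   
Moves: 0                
                        
                        
                        
                        


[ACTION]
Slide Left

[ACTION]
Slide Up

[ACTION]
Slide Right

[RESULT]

┌────┬────┬────┬────┐   
│ 15 │  6 │  2 │  4 │   
├────┼────┼────┼────┤   
│  3 │  7 │  8 │ 11 │   
├────┼────┼────┼────┤   
│  1 │  9 │ 14 │ 10 │   
├────┼────┼────┼────┤   
│  5 │ 13 │    │ 12 │   
└────┴────┴────┴────┘   
Moves: 1                
                        
                        
                        
                        


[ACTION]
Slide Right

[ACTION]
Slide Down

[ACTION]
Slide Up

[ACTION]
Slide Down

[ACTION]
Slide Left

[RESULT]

┌────┬────┬────┬────┐   
│ 15 │  6 │  2 │  4 │   
├────┼────┼────┼────┤   
│  3 │  7 │  8 │ 11 │   
├────┼────┼────┼────┤   
│  1 │ 14 │    │ 10 │   
├────┼────┼────┼────┤   
│  5 │  9 │ 13 │ 12 │   
└────┴────┴────┴────┘   
Moves: 6                
                        
                        
                        
                        


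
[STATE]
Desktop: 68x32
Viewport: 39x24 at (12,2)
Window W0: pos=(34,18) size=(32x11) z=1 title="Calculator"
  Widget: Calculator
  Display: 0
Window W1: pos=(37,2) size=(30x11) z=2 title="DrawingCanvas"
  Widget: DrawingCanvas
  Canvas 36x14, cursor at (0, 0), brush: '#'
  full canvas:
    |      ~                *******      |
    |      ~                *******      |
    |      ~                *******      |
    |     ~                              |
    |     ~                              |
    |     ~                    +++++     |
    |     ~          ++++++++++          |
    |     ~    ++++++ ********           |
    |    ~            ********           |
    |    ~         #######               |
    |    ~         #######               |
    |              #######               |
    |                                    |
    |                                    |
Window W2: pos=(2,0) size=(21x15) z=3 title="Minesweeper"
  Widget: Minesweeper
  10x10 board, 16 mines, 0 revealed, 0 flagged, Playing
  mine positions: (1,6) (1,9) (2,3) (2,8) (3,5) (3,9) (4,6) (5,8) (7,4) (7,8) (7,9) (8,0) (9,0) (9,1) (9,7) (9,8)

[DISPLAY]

──────────┨              ┏━━━━━━━━━━━━━
■         ┃              ┃ DrawingCanva
■         ┃              ┠─────────────
■         ┃              ┃+     ~      
■         ┃              ┃      ~      
■         ┃              ┃      ~      
■         ┃              ┃     ~       
■         ┃              ┃     ~       
■         ┃              ┃     ~       
■         ┃              ┃     ~       
■         ┃              ┗━━━━━━━━━━━━━
          ┃                            
━━━━━━━━━━┛                            
                                       
                                       
                                       
                      ┏━━━━━━━━━━━━━━━━
                      ┃ Calculator     
                      ┠────────────────
                      ┃                
                      ┃┌───┬───┬───┬───
                      ┃│ 7 │ 8 │ 9 │ ÷ 
                      ┃├───┼───┼───┼───
                      ┃│ 4 │ 5 │ 6 │ × 


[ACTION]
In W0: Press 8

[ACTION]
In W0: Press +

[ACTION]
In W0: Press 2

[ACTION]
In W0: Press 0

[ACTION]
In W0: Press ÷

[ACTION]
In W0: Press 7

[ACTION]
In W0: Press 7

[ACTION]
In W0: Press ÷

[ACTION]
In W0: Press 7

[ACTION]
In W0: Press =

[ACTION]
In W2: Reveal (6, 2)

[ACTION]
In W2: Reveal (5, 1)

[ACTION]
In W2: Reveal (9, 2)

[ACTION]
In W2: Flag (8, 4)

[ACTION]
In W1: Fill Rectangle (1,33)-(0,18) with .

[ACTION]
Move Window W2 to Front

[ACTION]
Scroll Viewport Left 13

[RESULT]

  ┠───────────────────┨              ┏━
  ┃     1■■■■         ┃              ┃ 
  ┃  1111■■■■         ┃              ┠─
  ┃  1■■■■■■■         ┃              ┃+
  ┃  112■■■■■         ┃              ┃ 
  ┃    12■■■■         ┃              ┃ 
  ┃     1■■■■         ┃              ┃ 
  ┃   111■■■■         ┃              ┃ 
  ┃11 1■■■■■■         ┃              ┃ 
  ┃■311⚑■■■■■         ┃              ┃ 
  ┃■■1■■■■■■■         ┃              ┗━
  ┃                   ┃                
  ┗━━━━━━━━━━━━━━━━━━━┛                
                                       
                                       
                                       
                                  ┏━━━━
                                  ┃ Cal
                                  ┠────
                                  ┃    
                                  ┃┌───
                                  ┃│ 7 
                                  ┃├───
                                  ┃│ 4 


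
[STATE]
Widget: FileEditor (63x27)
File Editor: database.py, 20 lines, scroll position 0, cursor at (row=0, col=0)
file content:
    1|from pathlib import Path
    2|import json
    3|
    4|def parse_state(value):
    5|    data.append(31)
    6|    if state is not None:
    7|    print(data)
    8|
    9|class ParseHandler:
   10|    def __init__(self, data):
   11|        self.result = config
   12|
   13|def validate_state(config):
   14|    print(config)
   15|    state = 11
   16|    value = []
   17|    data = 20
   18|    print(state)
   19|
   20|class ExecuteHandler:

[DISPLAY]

█rom pathlib import Path                                      ▲
import json                                                   █
                                                              ░
def parse_state(value):                                       ░
    data.append(31)                                           ░
    if state is not None:                                     ░
    print(data)                                               ░
                                                              ░
class ParseHandler:                                           ░
    def __init__(self, data):                                 ░
        self.result = config                                  ░
                                                              ░
def validate_state(config):                                   ░
    print(config)                                             ░
    state = 11                                                ░
    value = []                                                ░
    data = 20                                                 ░
    print(state)                                              ░
                                                              ░
class ExecuteHandler:                                         ░
                                                              ░
                                                              ░
                                                              ░
                                                              ░
                                                              ░
                                                              ░
                                                              ▼


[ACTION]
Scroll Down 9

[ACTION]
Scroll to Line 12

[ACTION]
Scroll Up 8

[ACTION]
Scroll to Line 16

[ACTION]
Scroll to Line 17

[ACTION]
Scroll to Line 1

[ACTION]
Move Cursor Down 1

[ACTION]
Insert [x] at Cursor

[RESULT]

from pathlib import Path                                      ▲
x█mport json                                                  █
                                                              ░
def parse_state(value):                                       ░
    data.append(31)                                           ░
    if state is not None:                                     ░
    print(data)                                               ░
                                                              ░
class ParseHandler:                                           ░
    def __init__(self, data):                                 ░
        self.result = config                                  ░
                                                              ░
def validate_state(config):                                   ░
    print(config)                                             ░
    state = 11                                                ░
    value = []                                                ░
    data = 20                                                 ░
    print(state)                                              ░
                                                              ░
class ExecuteHandler:                                         ░
                                                              ░
                                                              ░
                                                              ░
                                                              ░
                                                              ░
                                                              ░
                                                              ▼


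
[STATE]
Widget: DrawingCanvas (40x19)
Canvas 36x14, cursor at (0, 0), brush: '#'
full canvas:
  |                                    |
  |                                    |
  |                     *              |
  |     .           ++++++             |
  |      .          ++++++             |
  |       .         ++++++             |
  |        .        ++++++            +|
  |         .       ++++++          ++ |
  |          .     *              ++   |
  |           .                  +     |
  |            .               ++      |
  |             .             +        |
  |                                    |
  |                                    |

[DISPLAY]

+                                       
                                        
                     *                  
     .           ++++++                 
      .          ++++++                 
       .         ++++++                 
        .        ++++++            +    
         .       ++++++          ++     
          .     *              ++       
           .                  +         
            .               ++          
             .             +            
                                        
                                        
                                        
                                        
                                        
                                        
                                        


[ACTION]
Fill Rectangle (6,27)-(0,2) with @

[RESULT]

+ @@@@@@@@@@@@@@@@@@@@@@@@@@            
  @@@@@@@@@@@@@@@@@@@@@@@@@@            
  @@@@@@@@@@@@@@@@@@@@@@@@@@            
  @@@@@@@@@@@@@@@@@@@@@@@@@@            
  @@@@@@@@@@@@@@@@@@@@@@@@@@            
  @@@@@@@@@@@@@@@@@@@@@@@@@@            
  @@@@@@@@@@@@@@@@@@@@@@@@@@       +    
         .       ++++++          ++     
          .     *              ++       
           .                  +         
            .               ++          
             .             +            
                                        
                                        
                                        
                                        
                                        
                                        
                                        


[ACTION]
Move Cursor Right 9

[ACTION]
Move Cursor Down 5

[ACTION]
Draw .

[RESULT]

  @@@@@@@@@@@@@@@@@@@@@@@@@@            
  @@@@@@@@@@@@@@@@@@@@@@@@@@            
  @@@@@@@@@@@@@@@@@@@@@@@@@@            
  @@@@@@@@@@@@@@@@@@@@@@@@@@            
  @@@@@@@@@@@@@@@@@@@@@@@@@@            
  @@@@@@@.@@@@@@@@@@@@@@@@@@            
  @@@@@@@@@@@@@@@@@@@@@@@@@@       +    
         .       ++++++          ++     
          .     *              ++       
           .                  +         
            .               ++          
             .             +            
                                        
                                        
                                        
                                        
                                        
                                        
                                        


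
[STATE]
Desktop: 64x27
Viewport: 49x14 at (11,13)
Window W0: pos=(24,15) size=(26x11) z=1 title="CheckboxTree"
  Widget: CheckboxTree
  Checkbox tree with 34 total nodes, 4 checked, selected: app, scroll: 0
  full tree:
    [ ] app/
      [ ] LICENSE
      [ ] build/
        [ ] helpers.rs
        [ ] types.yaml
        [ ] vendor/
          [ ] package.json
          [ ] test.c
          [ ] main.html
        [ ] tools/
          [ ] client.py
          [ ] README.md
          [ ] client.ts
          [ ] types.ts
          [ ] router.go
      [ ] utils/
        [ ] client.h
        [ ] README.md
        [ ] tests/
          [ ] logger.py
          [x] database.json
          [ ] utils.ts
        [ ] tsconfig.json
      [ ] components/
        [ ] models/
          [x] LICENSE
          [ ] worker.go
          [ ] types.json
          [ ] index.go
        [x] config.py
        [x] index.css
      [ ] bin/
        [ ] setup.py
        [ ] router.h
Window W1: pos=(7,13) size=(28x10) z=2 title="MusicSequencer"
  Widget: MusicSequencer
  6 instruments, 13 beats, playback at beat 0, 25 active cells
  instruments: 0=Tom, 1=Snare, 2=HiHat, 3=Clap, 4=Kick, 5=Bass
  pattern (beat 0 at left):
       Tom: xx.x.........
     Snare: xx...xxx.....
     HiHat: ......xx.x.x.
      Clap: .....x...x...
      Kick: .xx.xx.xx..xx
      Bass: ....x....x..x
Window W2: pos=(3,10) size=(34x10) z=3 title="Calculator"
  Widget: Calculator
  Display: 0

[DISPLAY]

                        0┃                       
─┬───┬───┐               ┃                       
 │ 9 │ ÷ │               ┃━━━━━━━━━━━━┓          
─┼───┼───┤               ┃e           ┃          
 │ 6 │ × │               ┃────────────┨          
─┴───┴───┘               ┃            ┃          
━━━━━━━━━━━━━━━━━━━━━━━━━┛SE          ┃          
lap·····█···█···       ┃ld/           ┃          
ick·██·██·██··██       ┃elpers.rs     ┃          
━━━━━━━━━━━━━━━━━━━━━━━┛ypes.yaml     ┃          
             ┃     [ ] vendor/        ┃          
             ┃       [ ] package.json ┃          
             ┗━━━━━━━━━━━━━━━━━━━━━━━━┛          
                                                 


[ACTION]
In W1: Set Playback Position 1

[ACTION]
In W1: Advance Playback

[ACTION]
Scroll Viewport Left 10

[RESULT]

  ┃                               0┃             
  ┃┌───┬───┬───┬───┐               ┃             
  ┃│ 7 │ 8 │ 9 │ ÷ │               ┃━━━━━━━━━━━━┓
  ┃├───┼───┼───┼───┤               ┃e           ┃
  ┃│ 4 │ 5 │ 6 │ × │               ┃────────────┨
  ┃└───┴───┴───┴───┘               ┃            ┃
  ┗━━━━━━━━━━━━━━━━━━━━━━━━━━━━━━━━┛SE          ┃
      ┃  Clap·····█···█···       ┃ld/           ┃
      ┃  Kick·██·██·██··██       ┃elpers.rs     ┃
      ┗━━━━━━━━━━━━━━━━━━━━━━━━━━┛ypes.yaml     ┃
                       ┃     [ ] vendor/        ┃
                       ┃       [ ] package.json ┃
                       ┗━━━━━━━━━━━━━━━━━━━━━━━━┛
                                                 


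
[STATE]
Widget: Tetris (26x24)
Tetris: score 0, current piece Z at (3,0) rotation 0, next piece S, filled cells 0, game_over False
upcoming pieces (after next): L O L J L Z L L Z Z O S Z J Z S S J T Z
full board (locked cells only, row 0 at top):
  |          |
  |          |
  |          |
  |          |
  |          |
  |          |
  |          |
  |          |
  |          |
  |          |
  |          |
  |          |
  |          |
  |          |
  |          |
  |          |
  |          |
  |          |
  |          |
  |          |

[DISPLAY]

   ▓▓     │Next:          
    ▓▓    │ ░░            
          │░░             
          │               
          │               
          │               
          │Score:         
          │0              
          │               
          │               
          │               
          │               
          │               
          │               
          │               
          │               
          │               
          │               
          │               
          │               
          │               
          │               
          │               
          │               


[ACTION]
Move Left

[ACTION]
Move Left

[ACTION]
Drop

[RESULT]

          │Next:          
 ▓▓       │ ░░            
  ▓▓      │░░             
          │               
          │               
          │               
          │Score:         
          │0              
          │               
          │               
          │               
          │               
          │               
          │               
          │               
          │               
          │               
          │               
          │               
          │               
          │               
          │               
          │               
          │               


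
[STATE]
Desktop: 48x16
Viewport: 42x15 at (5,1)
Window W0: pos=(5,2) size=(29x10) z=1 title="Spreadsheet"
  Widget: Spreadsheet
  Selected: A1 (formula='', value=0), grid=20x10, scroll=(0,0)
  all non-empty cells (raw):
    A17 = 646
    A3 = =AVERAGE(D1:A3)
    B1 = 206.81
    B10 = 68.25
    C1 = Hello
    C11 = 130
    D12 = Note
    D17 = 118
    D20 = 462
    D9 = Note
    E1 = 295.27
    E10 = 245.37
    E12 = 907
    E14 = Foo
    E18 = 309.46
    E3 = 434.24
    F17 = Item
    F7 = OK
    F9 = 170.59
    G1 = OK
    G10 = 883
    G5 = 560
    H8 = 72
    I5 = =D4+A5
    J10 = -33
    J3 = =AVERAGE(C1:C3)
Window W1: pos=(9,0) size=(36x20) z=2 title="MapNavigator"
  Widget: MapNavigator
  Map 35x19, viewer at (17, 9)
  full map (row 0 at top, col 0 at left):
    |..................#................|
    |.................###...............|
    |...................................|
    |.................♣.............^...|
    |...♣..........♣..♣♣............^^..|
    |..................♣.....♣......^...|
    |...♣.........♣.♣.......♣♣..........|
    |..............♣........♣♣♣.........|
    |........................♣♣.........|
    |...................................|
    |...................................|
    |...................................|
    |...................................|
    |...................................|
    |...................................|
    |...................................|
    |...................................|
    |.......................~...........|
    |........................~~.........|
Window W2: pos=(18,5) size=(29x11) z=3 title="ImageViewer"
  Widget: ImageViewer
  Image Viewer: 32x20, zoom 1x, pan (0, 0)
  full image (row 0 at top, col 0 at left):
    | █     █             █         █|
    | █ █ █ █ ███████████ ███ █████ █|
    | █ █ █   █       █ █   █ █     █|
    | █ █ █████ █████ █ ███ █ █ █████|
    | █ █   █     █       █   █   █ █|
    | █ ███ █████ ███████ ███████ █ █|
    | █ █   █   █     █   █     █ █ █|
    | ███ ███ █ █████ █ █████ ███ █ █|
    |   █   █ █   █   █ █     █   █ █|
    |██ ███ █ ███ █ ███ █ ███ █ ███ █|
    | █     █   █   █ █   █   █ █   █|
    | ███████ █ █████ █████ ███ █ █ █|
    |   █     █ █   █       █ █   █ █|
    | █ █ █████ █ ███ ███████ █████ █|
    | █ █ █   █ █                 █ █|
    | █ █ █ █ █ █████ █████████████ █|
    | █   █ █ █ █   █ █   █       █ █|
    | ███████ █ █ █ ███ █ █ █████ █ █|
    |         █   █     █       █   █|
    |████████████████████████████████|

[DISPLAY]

    ┃ MapNavigator                     ┃  
┏━━━┠──────────────────────────────────┨  
┃ Sp┃.................###..............┃  
┠───┃..................................┃  
┃A1:┃........┏━━━━━━━━━━━━━━━━━━━━━━━━━━━┓
┃   ┃...♣....┃ ImageViewer               ┃
┃---┃........┠───────────────────────────┨
┃  1┃...♣....┃ █     █             █     ┃
┃  2┃........┃ █ █ █ █ ███████████ ███ ██┃
┃  3┃........┃ █ █ █   █       █ █   █ █ ┃
┗━━━┃........┃ █ █ █████ █████ █ ███ █ █ ┃
    ┃........┃ █ █   █     █       █   █ ┃
    ┃........┃ █ ███ █████ ███████ ██████┃
    ┃........┃ █ █   █   █     █   █     ┃
    ┃........┗━━━━━━━━━━━━━━━━━━━━━━━━━━━┛


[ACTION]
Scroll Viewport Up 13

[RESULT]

    ┏━━━━━━━━━━━━━━━━━━━━━━━━━━━━━━━━━━┓  
    ┃ MapNavigator                     ┃  
┏━━━┠──────────────────────────────────┨  
┃ Sp┃.................###..............┃  
┠───┃..................................┃  
┃A1:┃........┏━━━━━━━━━━━━━━━━━━━━━━━━━━━┓
┃   ┃...♣....┃ ImageViewer               ┃
┃---┃........┠───────────────────────────┨
┃  1┃...♣....┃ █     █             █     ┃
┃  2┃........┃ █ █ █ █ ███████████ ███ ██┃
┃  3┃........┃ █ █ █   █       █ █   █ █ ┃
┗━━━┃........┃ █ █ █████ █████ █ ███ █ █ ┃
    ┃........┃ █ █   █     █       █   █ ┃
    ┃........┃ █ ███ █████ ███████ ██████┃
    ┃........┃ █ █   █   █     █   █     ┃


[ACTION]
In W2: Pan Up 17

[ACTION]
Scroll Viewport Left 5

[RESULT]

         ┏━━━━━━━━━━━━━━━━━━━━━━━━━━━━━━━━
         ┃ MapNavigator                   
     ┏━━━┠────────────────────────────────
     ┃ Sp┃.................###............
     ┠───┃................................
     ┃A1:┃........┏━━━━━━━━━━━━━━━━━━━━━━━
     ┃   ┃...♣....┃ ImageViewer           
     ┃---┃........┠───────────────────────
     ┃  1┃...♣....┃ █     █             █ 
     ┃  2┃........┃ █ █ █ █ ███████████ ██
     ┃  3┃........┃ █ █ █   █       █ █   
     ┗━━━┃........┃ █ █ █████ █████ █ ███ 
         ┃........┃ █ █   █     █       █ 
         ┃........┃ █ ███ █████ ███████ ██
         ┃........┃ █ █   █   █     █   █ 


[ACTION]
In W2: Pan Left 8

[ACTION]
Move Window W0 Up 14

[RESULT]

     ┏━━━┏━━━━━━━━━━━━━━━━━━━━━━━━━━━━━━━━
     ┃ Sp┃ MapNavigator                   
     ┠───┠────────────────────────────────
     ┃A1:┃.................###............
     ┃   ┃................................
     ┃---┃........┏━━━━━━━━━━━━━━━━━━━━━━━
     ┃  1┃...♣....┃ ImageViewer           
     ┃  2┃........┠───────────────────────
     ┃  3┃...♣....┃ █     █             █ 
     ┗━━━┃........┃ █ █ █ █ ███████████ ██
         ┃........┃ █ █ █   █       █ █   
         ┃........┃ █ █ █████ █████ █ ███ 
         ┃........┃ █ █   █     █       █ 
         ┃........┃ █ ███ █████ ███████ ██
         ┃........┃ █ █   █   █     █   █ 


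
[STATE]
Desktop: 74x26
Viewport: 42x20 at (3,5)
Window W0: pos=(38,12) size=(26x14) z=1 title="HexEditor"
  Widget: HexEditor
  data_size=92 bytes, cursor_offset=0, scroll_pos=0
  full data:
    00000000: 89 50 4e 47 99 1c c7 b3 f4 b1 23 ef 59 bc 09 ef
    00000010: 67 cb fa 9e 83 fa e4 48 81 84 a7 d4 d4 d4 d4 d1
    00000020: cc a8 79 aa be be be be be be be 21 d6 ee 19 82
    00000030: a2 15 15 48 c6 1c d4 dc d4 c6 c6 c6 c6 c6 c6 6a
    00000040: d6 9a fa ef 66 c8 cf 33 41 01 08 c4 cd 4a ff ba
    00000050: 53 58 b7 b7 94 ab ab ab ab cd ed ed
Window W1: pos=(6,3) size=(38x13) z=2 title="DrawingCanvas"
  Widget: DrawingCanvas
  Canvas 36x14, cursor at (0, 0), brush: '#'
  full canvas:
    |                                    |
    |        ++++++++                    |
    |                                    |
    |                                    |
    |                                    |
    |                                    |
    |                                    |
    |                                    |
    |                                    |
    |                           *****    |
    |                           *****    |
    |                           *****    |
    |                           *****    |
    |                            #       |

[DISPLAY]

   ┠────────────────────────────────────┨ 
   ┃+                                   ┃ 
   ┃        ++++++++                    ┃ 
   ┃                                    ┃ 
   ┃                                    ┃ 
   ┃                                    ┃ 
   ┃                                    ┃ 
   ┃                                    ┃━
   ┃                                    ┃d
   ┃                                    ┃─
   ┗━━━━━━━━━━━━━━━━━━━━━━━━━━━━━━━━━━━━┛0
                                   ┃000000
                                   ┃000000
                                   ┃000000
                                   ┃000000
                                   ┃000000
                                   ┃      
                                   ┃      
                                   ┃      
                                   ┃      


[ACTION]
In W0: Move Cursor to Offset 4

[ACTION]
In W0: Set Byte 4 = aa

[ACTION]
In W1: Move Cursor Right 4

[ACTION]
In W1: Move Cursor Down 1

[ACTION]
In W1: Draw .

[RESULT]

   ┠────────────────────────────────────┨ 
   ┃                                    ┃ 
   ┃    .   ++++++++                    ┃ 
   ┃                                    ┃ 
   ┃                                    ┃ 
   ┃                                    ┃ 
   ┃                                    ┃ 
   ┃                                    ┃━
   ┃                                    ┃d
   ┃                                    ┃─
   ┗━━━━━━━━━━━━━━━━━━━━━━━━━━━━━━━━━━━━┛0
                                   ┃000000
                                   ┃000000
                                   ┃000000
                                   ┃000000
                                   ┃000000
                                   ┃      
                                   ┃      
                                   ┃      
                                   ┃      


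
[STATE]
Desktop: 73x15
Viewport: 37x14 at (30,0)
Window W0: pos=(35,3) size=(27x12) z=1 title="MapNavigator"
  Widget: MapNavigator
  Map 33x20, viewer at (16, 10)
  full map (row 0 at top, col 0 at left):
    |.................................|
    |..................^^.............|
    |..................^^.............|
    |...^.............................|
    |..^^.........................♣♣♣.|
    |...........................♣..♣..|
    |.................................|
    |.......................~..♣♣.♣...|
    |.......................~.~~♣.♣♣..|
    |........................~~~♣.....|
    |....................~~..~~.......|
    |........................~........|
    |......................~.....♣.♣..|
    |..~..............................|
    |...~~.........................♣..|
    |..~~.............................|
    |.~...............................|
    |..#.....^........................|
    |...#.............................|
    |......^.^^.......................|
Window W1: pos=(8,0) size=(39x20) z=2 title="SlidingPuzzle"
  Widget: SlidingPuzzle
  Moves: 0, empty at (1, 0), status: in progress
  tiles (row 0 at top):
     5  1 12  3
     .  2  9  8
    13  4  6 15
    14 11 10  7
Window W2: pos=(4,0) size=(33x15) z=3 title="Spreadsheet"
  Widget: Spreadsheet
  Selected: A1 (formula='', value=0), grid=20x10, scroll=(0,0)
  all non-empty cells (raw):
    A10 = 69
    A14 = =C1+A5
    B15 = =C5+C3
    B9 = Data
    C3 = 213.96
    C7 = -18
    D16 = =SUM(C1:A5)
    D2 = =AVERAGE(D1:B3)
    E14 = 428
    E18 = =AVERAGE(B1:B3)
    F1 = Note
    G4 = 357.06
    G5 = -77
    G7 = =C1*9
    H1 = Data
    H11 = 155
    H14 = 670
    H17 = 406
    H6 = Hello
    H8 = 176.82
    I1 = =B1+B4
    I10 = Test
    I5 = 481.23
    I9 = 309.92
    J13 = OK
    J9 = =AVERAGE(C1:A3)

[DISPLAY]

━━━━━━┓━━━━━━━━━┓                    
      ┃         ┃                    
──────┨─────────┨                    
      ┃         ┃━━━━━━━━━━━━━━┓     
      ┃         ┃or            ┃     
------┃         ┃──────────────┨     
  0   ┃         ┃..............┃     
  0#CI┃         ┃........~..♣♣.┃     
.96   ┃         ┃........~.~~♣.┃     
  0   ┃         ┃.........~~~♣.┃     
  0   ┃         ┃.@...~~..~~...┃     
  0   ┃         ┃.........~....┃     
-18   ┃         ┃.......~.....♣┃     
  0   ┃         ┃..............┃     


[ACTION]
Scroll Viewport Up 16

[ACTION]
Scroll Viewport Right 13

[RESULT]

┓━━━━━━━━━┓                          
┃         ┃                          
┨─────────┨                          
┃         ┃━━━━━━━━━━━━━━┓           
┃         ┃or            ┃           
┃         ┃──────────────┨           
┃         ┃..............┃           
┃         ┃........~..♣♣.┃           
┃         ┃........~.~~♣.┃           
┃         ┃.........~~~♣.┃           
┃         ┃.@...~~..~~...┃           
┃         ┃.........~....┃           
┃         ┃.......~.....♣┃           
┃         ┃..............┃           


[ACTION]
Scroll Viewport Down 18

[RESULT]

┃         ┃                          
┨─────────┨                          
┃         ┃━━━━━━━━━━━━━━┓           
┃         ┃or            ┃           
┃         ┃──────────────┨           
┃         ┃..............┃           
┃         ┃........~..♣♣.┃           
┃         ┃........~.~~♣.┃           
┃         ┃.........~~~♣.┃           
┃         ┃.@...~~..~~...┃           
┃         ┃.........~....┃           
┃         ┃.......~.....♣┃           
┃         ┃..............┃           
┛         ┃━━━━━━━━━━━━━━┛           


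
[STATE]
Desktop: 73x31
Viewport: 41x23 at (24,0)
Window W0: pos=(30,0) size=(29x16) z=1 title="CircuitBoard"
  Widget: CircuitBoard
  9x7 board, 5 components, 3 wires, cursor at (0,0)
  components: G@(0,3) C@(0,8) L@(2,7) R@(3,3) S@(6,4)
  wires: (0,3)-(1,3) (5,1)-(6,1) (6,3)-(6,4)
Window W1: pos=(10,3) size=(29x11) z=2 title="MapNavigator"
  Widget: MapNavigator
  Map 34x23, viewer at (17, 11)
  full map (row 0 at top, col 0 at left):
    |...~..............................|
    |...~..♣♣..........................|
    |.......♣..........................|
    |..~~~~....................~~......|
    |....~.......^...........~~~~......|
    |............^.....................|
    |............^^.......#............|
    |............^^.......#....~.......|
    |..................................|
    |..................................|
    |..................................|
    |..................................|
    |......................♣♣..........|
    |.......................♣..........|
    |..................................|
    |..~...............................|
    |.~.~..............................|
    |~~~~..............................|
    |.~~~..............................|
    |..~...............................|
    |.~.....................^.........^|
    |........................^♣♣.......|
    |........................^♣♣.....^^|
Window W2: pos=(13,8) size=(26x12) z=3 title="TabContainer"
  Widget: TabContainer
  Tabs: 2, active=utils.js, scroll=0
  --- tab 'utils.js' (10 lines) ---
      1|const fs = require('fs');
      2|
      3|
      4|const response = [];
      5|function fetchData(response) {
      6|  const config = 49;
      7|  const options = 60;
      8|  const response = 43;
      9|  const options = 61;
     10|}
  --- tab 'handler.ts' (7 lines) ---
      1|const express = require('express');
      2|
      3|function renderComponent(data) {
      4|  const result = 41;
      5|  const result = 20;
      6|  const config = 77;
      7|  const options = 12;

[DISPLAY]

      ┏━━━━━━━━━━━━━━━━━━━━━━━━━━━┓      
      ┃ CircuitBoard              ┃      
      ┠───────────────────────────┨      
━━━━━━━━━━━━━━┓ 3 4 5 6 7 8       ┃      
              ┃        G          ┃      
──────────────┨        │          ┃      
..............┃        ·          ┃      
..............┃                   ┃      
━━━━━━━━━━━━━━┓                   ┃      
ner           ┃                   ┃      
──────────────┨        R          ┃      
│ handler.ts  ┃                   ┃      
──────────────┃                   ┃      
 require('fs')┃                   ┃      
              ┃·                  ┃      
              ┃━━━━━━━━━━━━━━━━━━━┛      
onse = [];    ┃                          
etchData(respo┃                          
nfig = 49;    ┃                          
━━━━━━━━━━━━━━┛                          
                                         
                                         
                                         


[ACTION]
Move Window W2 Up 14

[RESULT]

━━━━━━━━━━━━━━┓━━━━━━━━━━━━━━━━━━━┓      
ner           ┃Board              ┃      
──────────────┨───────────────────┨      
│ handler.ts  ┃ 3 4 5 6 7 8       ┃      
──────────────┃        G          ┃      
 require('fs')┃        │          ┃      
              ┃        ·          ┃      
              ┃                   ┃      
onse = [];    ┃                   ┃      
etchData(respo┃                   ┃      
nfig = 49;    ┃        R          ┃      
━━━━━━━━━━━━━━┛                   ┃      
..............┃                   ┃      
━━━━━━━━━━━━━━┛                   ┃      
      ┃5       ·                  ┃      
      ┗━━━━━━━━━━━━━━━━━━━━━━━━━━━┛      
                                         
                                         
                                         
                                         
                                         
                                         
                                         


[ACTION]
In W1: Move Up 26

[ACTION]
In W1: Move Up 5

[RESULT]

━━━━━━━━━━━━━━┓━━━━━━━━━━━━━━━━━━━┓      
ner           ┃Board              ┃      
──────────────┨───────────────────┨      
│ handler.ts  ┃ 3 4 5 6 7 8       ┃      
──────────────┃        G          ┃      
 require('fs')┃        │          ┃      
              ┃        ·          ┃      
              ┃                   ┃      
onse = [];    ┃                   ┃      
etchData(respo┃                   ┃      
nfig = 49;    ┃        R          ┃      
━━━━━━━━━━━━━━┛                   ┃      
.........~~...┃                   ┃      
━━━━━━━━━━━━━━┛                   ┃      
      ┃5       ·                  ┃      
      ┗━━━━━━━━━━━━━━━━━━━━━━━━━━━┛      
                                         
                                         
                                         
                                         
                                         
                                         
                                         
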